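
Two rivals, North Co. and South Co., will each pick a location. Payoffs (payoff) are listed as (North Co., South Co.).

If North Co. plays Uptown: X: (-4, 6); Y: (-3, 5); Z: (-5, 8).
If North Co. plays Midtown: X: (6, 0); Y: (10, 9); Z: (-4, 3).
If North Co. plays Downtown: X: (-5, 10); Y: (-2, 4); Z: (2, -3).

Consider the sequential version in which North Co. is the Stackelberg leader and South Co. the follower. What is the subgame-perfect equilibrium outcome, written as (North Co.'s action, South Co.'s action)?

Solve by backward induction (North Co. leads).
- Uptown: South Co. compares 6, 5, 8 and picks Z; North Co. would get -5.
- Midtown: South Co. compares 0, 9, 3 and picks Y; North Co. would get 10.
- Downtown: South Co. compares 10, 4, -3 and picks X; North Co. would get -5.
Maximizing over -5, 10, -5, North Co. chooses Midtown. Subgame-perfect outcome: (Midtown, Y) with payoffs (10, 9).

(Midtown, Y)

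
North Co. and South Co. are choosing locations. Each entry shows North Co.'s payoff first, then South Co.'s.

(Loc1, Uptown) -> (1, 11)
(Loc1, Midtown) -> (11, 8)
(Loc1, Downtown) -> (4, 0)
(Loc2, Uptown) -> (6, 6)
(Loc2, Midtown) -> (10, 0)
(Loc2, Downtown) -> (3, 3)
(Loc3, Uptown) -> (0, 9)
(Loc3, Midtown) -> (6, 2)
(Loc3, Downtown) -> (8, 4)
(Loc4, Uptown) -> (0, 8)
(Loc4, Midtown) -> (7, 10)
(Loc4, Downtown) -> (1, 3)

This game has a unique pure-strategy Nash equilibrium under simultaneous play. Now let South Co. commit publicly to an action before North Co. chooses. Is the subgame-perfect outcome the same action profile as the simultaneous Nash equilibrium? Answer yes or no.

no

Backward induction with South Co. moving first.
- Uptown → North Co. plays Loc2 (best of 1, 6, 0, 0); South Co. gets 6.
- Midtown → North Co. plays Loc1 (best of 11, 10, 6, 7); South Co. gets 8.
- Downtown → North Co. plays Loc3 (best of 4, 3, 8, 1); South Co. gets 4.
Maximizing over 6, 8, 4, South Co. chooses Midtown. Subgame-perfect outcome: (Loc1, Midtown) with payoffs (11, 8).
Under simultaneous play:
North Co.'s best replies: Uptown→Loc2; Midtown→Loc1; Downtown→Loc3.
South Co.'s best replies: Loc1→Uptown; Loc2→Uptown; Loc3→Uptown; Loc4→Midtown.
Only (Loc2, Uptown) has each player best-responding; Nash payoffs (6, 6).
Sequential outcome (Loc1, Midtown) differs from the Nash profile (Loc2, Uptown).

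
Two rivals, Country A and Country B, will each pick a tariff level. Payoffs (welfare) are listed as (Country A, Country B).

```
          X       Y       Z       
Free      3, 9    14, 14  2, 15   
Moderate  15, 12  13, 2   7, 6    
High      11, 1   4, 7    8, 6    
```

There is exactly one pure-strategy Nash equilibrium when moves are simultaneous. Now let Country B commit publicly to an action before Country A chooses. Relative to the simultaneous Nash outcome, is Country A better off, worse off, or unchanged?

worse off

Country A best-responds to each possible Country B move:
- X: Country A compares 3, 15, 11 and picks Moderate; Country B would get 12.
- Y: Country A compares 14, 13, 4 and picks Free; Country B would get 14.
- Z: Country A compares 2, 7, 8 and picks High; Country B would get 6.
Among 12, 14, 6, the best is 14 at Y. Subgame-perfect outcome: (Free, Y) with payoffs (14, 14).
For the simultaneous game, intersect best replies.
Country A's best replies: X→Moderate; Y→Free; Z→High.
Country B's best replies: Free→Z; Moderate→X; High→Y.
The unique mutual best reply is (Moderate, X), giving (15, 12).
Country A earns 14 sequentially versus 15 at the Nash outcome: worse off.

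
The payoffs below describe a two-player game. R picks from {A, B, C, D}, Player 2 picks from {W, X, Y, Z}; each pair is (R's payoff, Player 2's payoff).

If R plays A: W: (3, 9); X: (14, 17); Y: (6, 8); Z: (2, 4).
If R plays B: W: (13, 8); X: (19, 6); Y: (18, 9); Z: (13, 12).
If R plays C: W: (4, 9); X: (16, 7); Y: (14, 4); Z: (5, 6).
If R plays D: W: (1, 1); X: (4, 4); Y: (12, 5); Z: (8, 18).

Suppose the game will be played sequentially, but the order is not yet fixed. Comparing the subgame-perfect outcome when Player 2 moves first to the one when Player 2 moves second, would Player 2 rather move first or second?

second

If R leads: Player 2's best replies are A→X, B→Z, C→W, D→Z; R's induced payoffs 14, 13, 4, 8; outcome (A, X), payoffs (14, 17).
If Player 2 leads: R's best replies are W→B, X→B, Y→B, Z→B; Player 2's induced payoffs 8, 6, 9, 12; outcome (B, Z), payoffs (13, 12).
Player 2 gets 12 moving first and 17 moving second, so Player 2 prefers to move second.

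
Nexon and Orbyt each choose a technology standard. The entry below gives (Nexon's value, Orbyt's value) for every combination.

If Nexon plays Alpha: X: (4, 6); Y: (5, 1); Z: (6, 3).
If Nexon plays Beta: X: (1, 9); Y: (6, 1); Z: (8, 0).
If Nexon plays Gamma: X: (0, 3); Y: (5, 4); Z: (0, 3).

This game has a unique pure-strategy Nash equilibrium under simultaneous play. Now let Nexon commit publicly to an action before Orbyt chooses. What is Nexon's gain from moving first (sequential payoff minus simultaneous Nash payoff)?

1

Backward induction with Nexon moving first.
- Alpha: Orbyt compares 6, 1, 3 and picks X; Nexon would get 4.
- Beta: Orbyt compares 9, 1, 0 and picks X; Nexon would get 1.
- Gamma: Orbyt compares 3, 4, 3 and picks Y; Nexon would get 5.
Among 4, 1, 5, the best is 5 at Gamma. Subgame-perfect outcome: (Gamma, Y) with payoffs (5, 4).
Now find the simultaneous Nash equilibrium.
Nexon's best replies: X→Alpha; Y→Beta; Z→Beta.
Orbyt's best replies: Alpha→X; Beta→X; Gamma→Y.
The unique mutual best reply is (Alpha, X), giving (4, 6).
Nexon's commitment gain: 5 − 4 = 1.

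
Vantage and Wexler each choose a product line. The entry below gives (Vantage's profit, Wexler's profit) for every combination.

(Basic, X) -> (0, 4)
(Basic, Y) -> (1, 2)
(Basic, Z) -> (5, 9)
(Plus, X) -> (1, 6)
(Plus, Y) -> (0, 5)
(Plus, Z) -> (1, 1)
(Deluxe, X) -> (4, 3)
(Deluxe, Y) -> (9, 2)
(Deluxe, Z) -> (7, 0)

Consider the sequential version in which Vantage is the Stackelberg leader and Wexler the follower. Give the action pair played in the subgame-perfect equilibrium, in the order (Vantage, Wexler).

Solve by backward induction (Vantage leads).
- Basic → Wexler plays Z (best of 4, 2, 9); Vantage gets 5.
- Plus → Wexler plays X (best of 6, 5, 1); Vantage gets 1.
- Deluxe → Wexler plays X (best of 3, 2, 0); Vantage gets 4.
Maximizing over 5, 1, 4, Vantage chooses Basic. Subgame-perfect outcome: (Basic, Z) with payoffs (5, 9).

(Basic, Z)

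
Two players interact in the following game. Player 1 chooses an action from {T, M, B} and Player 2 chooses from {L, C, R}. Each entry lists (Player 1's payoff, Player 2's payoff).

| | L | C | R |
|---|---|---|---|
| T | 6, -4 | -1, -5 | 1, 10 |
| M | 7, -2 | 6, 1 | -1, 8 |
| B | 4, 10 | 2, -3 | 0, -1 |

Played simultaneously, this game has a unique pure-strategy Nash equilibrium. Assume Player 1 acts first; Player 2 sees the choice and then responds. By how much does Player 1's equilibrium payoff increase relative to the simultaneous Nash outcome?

3

Work backward from Player 2's decision.
- T → Player 2 plays R (best of -4, -5, 10); Player 1 gets 1.
- M → Player 2 plays R (best of -2, 1, 8); Player 1 gets -1.
- B → Player 2 plays L (best of 10, -3, -1); Player 1 gets 4.
Among 1, -1, 4, the best is 4 at B. Subgame-perfect outcome: (B, L) with payoffs (4, 10).
Under simultaneous play:
Player 1's best replies: L→M; C→M; R→T.
Player 2's best replies: T→R; M→R; B→L.
Only (T, R) has each player best-responding; Nash payoffs (1, 10).
Player 1's commitment gain: 4 − 1 = 3.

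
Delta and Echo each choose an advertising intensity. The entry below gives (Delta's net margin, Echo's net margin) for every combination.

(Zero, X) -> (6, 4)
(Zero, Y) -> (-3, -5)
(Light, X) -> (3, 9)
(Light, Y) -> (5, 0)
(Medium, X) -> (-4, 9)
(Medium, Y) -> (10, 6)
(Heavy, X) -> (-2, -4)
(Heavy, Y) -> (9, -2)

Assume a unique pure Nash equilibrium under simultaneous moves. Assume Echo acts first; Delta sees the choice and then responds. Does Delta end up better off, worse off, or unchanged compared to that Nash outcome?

better off

Work backward from Delta's decision.
- X → Delta plays Zero (best of 6, 3, -4, -2); Echo gets 4.
- Y → Delta plays Medium (best of -3, 5, 10, 9); Echo gets 6.
Echo's induced payoffs are 4, 6, so Echo commits to Y. Subgame-perfect outcome: (Medium, Y) with payoffs (10, 6).
Now find the simultaneous Nash equilibrium.
Delta's best replies: X→Zero; Y→Medium.
Echo's best replies: Zero→X; Light→X; Medium→X; Heavy→Y.
The unique mutual best reply is (Zero, X), giving (6, 4).
Delta earns 10 sequentially versus 6 at the Nash outcome: better off.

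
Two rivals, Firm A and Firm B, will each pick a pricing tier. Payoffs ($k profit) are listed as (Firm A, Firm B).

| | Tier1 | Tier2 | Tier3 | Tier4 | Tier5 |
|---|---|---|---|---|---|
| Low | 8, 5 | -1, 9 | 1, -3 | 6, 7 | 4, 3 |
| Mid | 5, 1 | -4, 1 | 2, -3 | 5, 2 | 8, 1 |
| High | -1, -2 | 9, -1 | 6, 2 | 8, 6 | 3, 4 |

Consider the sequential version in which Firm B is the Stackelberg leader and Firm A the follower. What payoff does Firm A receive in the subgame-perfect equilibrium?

Solve by backward induction (Firm B leads).
- Tier1: BR = Low, leader payoff 5.
- Tier2: BR = High, leader payoff -1.
- Tier3: BR = High, leader payoff 2.
- Tier4: BR = High, leader payoff 6.
- Tier5: BR = Mid, leader payoff 1.
Among 5, -1, 2, 6, 1, the best is 6 at Tier4. Subgame-perfect outcome: (High, Tier4) with payoffs (8, 6).

8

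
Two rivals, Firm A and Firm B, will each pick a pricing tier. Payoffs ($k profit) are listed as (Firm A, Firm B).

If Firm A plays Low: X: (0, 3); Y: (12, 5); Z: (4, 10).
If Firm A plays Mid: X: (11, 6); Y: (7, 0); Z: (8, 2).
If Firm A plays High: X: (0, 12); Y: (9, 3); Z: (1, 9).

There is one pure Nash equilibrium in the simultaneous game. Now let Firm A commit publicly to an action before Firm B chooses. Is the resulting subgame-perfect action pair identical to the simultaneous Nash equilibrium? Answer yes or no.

yes

Backward induction with Firm A moving first.
- Low: BR = Z, leader payoff 4.
- Mid: BR = X, leader payoff 11.
- High: BR = X, leader payoff 0.
Maximizing over 4, 11, 0, Firm A chooses Mid. Subgame-perfect outcome: (Mid, X) with payoffs (11, 6).
Now find the simultaneous Nash equilibrium.
Firm A's best replies: X→Mid; Y→Low; Z→Mid.
Firm B's best replies: Low→Z; Mid→X; High→X.
The unique mutual best reply is (Mid, X), giving (11, 6).
Sequential outcome (Mid, X) coincides with the Nash profile (Mid, X).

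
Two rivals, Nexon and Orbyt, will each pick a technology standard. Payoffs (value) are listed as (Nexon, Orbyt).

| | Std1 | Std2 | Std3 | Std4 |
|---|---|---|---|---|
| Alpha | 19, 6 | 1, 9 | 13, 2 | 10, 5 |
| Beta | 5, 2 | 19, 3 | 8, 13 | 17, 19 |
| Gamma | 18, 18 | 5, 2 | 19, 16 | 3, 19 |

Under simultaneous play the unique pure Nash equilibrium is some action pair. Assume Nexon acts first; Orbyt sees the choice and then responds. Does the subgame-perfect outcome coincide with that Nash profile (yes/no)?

yes

Orbyt best-responds to each possible Nexon move:
- Alpha → Orbyt plays Std2 (best of 6, 9, 2, 5); Nexon gets 1.
- Beta → Orbyt plays Std4 (best of 2, 3, 13, 19); Nexon gets 17.
- Gamma → Orbyt plays Std4 (best of 18, 2, 16, 19); Nexon gets 3.
Among 1, 17, 3, the best is 17 at Beta. Subgame-perfect outcome: (Beta, Std4) with payoffs (17, 19).
Under simultaneous play:
Nexon's best replies: Std1→Alpha; Std2→Beta; Std3→Gamma; Std4→Beta.
Orbyt's best replies: Alpha→Std2; Beta→Std4; Gamma→Std4.
Only (Beta, Std4) has each player best-responding; Nash payoffs (17, 19).
Sequential outcome (Beta, Std4) coincides with the Nash profile (Beta, Std4).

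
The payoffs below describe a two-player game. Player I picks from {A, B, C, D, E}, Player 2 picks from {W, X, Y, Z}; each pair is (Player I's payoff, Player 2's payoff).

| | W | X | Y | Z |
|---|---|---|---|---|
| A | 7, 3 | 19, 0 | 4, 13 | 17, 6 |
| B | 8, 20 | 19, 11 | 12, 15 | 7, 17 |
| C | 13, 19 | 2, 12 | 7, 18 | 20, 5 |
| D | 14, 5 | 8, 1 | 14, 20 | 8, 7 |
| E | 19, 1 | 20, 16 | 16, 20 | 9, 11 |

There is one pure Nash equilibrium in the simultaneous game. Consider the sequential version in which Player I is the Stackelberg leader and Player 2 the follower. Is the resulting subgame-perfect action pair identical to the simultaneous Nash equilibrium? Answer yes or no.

yes

Solve by backward induction (Player I leads).
- A: Player 2 compares 3, 0, 13, 6 and picks Y; Player I would get 4.
- B: Player 2 compares 20, 11, 15, 17 and picks W; Player I would get 8.
- C: Player 2 compares 19, 12, 18, 5 and picks W; Player I would get 13.
- D: Player 2 compares 5, 1, 20, 7 and picks Y; Player I would get 14.
- E: Player 2 compares 1, 16, 20, 11 and picks Y; Player I would get 16.
Maximizing over 4, 8, 13, 14, 16, Player I chooses E. Subgame-perfect outcome: (E, Y) with payoffs (16, 20).
Now find the simultaneous Nash equilibrium.
Player I's best replies: W→E; X→E; Y→E; Z→C.
Player 2's best replies: A→Y; B→W; C→W; D→Y; E→Y.
Only (E, Y) has each player best-responding; Nash payoffs (16, 20).
Sequential outcome (E, Y) coincides with the Nash profile (E, Y).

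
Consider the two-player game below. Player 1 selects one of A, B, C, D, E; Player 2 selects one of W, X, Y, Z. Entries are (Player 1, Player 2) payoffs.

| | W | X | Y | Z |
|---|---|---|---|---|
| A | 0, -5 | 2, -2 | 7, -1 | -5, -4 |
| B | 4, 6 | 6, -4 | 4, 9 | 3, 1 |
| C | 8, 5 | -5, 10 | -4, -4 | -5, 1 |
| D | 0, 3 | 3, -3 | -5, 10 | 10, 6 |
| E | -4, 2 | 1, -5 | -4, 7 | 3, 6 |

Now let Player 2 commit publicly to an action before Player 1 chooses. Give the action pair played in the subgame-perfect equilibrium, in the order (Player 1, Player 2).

Solve by backward induction (Player 2 leads).
- W: Player 1 compares 0, 4, 8, 0, -4 and picks C; Player 2 would get 5.
- X: Player 1 compares 2, 6, -5, 3, 1 and picks B; Player 2 would get -4.
- Y: Player 1 compares 7, 4, -4, -5, -4 and picks A; Player 2 would get -1.
- Z: Player 1 compares -5, 3, -5, 10, 3 and picks D; Player 2 would get 6.
Among 5, -4, -1, 6, the best is 6 at Z. Subgame-perfect outcome: (D, Z) with payoffs (10, 6).

(D, Z)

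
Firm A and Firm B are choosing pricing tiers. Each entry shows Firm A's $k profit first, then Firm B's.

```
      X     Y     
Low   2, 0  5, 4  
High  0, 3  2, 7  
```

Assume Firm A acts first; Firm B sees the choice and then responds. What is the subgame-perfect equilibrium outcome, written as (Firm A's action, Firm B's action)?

(Low, Y)

Firm B best-responds to each possible Firm A move:
- Low: Firm B compares 0, 4 and picks Y; Firm A would get 5.
- High: Firm B compares 3, 7 and picks Y; Firm A would get 2.
Among 5, 2, the best is 5 at Low. Subgame-perfect outcome: (Low, Y) with payoffs (5, 4).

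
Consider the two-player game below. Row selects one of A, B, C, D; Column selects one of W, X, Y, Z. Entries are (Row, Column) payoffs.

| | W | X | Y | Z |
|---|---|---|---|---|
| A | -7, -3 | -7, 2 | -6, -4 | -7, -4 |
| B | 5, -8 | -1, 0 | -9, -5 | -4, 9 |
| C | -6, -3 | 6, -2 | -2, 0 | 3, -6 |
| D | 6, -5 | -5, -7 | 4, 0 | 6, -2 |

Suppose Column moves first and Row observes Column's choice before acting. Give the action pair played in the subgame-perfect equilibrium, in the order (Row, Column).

Row best-responds to each possible Column move:
- W → Row plays D (best of -7, 5, -6, 6); Column gets -5.
- X → Row plays C (best of -7, -1, 6, -5); Column gets -2.
- Y → Row plays D (best of -6, -9, -2, 4); Column gets 0.
- Z → Row plays D (best of -7, -4, 3, 6); Column gets -2.
Maximizing over -5, -2, 0, -2, Column chooses Y. Subgame-perfect outcome: (D, Y) with payoffs (4, 0).

(D, Y)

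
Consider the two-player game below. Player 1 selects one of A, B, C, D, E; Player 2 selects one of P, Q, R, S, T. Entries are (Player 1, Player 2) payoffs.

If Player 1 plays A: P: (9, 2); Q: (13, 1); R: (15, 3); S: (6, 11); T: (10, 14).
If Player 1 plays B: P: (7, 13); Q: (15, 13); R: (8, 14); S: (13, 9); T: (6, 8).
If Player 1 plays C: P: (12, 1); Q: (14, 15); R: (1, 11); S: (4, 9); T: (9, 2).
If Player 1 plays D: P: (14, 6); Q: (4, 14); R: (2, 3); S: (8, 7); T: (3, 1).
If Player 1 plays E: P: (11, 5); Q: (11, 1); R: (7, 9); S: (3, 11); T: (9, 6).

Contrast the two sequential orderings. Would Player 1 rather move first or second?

first

If Player 1 leads: Player 2's best replies are A→T, B→R, C→Q, D→Q, E→S; Player 1's induced payoffs 10, 8, 14, 4, 3; outcome (C, Q), payoffs (14, 15).
If Player 2 leads: Player 1's best replies are P→D, Q→B, R→A, S→B, T→A; Player 2's induced payoffs 6, 13, 3, 9, 14; outcome (A, T), payoffs (10, 14).
Player 1 gets 14 moving first and 10 moving second, so Player 1 prefers to move first.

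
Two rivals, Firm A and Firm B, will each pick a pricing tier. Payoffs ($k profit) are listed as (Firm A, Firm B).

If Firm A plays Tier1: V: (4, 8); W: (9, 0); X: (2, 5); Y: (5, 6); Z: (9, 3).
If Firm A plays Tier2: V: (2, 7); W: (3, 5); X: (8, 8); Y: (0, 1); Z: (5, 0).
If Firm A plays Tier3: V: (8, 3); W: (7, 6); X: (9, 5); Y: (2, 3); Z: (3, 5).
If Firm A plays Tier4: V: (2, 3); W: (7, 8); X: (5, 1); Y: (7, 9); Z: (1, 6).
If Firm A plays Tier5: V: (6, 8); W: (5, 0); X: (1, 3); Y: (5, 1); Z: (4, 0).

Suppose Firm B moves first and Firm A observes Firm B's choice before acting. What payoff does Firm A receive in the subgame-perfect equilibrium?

Firm A best-responds to each possible Firm B move:
- V → Firm A plays Tier3 (best of 4, 2, 8, 2, 6); Firm B gets 3.
- W → Firm A plays Tier1 (best of 9, 3, 7, 7, 5); Firm B gets 0.
- X → Firm A plays Tier3 (best of 2, 8, 9, 5, 1); Firm B gets 5.
- Y → Firm A plays Tier4 (best of 5, 0, 2, 7, 5); Firm B gets 9.
- Z → Firm A plays Tier1 (best of 9, 5, 3, 1, 4); Firm B gets 3.
Among 3, 0, 5, 9, 3, the best is 9 at Y. Subgame-perfect outcome: (Tier4, Y) with payoffs (7, 9).

7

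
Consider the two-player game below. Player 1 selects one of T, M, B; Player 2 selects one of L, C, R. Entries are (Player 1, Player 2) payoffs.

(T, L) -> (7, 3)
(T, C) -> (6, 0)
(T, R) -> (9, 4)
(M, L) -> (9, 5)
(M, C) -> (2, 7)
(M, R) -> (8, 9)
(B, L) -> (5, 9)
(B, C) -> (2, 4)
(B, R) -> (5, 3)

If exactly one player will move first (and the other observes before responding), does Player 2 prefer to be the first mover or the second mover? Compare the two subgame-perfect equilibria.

If Player 1 leads: Player 2's best replies are T→R, M→R, B→L; Player 1's induced payoffs 9, 8, 5; outcome (T, R), payoffs (9, 4).
If Player 2 leads: Player 1's best replies are L→M, C→T, R→T; Player 2's induced payoffs 5, 0, 4; outcome (M, L), payoffs (9, 5).
Player 2 gets 5 moving first and 4 moving second, so Player 2 prefers to move first.

first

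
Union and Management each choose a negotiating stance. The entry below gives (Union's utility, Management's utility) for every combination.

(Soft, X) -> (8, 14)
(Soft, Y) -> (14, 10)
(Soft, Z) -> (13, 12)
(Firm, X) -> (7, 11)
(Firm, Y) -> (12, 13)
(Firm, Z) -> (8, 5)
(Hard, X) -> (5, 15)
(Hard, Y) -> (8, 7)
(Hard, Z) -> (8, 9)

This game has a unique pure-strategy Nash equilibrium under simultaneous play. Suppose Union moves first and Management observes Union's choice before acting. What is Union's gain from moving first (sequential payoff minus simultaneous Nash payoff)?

4

Management best-responds to each possible Union move:
- Soft: BR = X, leader payoff 8.
- Firm: BR = Y, leader payoff 12.
- Hard: BR = X, leader payoff 5.
Maximizing over 8, 12, 5, Union chooses Firm. Subgame-perfect outcome: (Firm, Y) with payoffs (12, 13).
Under simultaneous play:
Union's best replies: X→Soft; Y→Soft; Z→Soft.
Management's best replies: Soft→X; Firm→Y; Hard→X.
Only (Soft, X) has each player best-responding; Nash payoffs (8, 14).
Union's commitment gain: 12 − 8 = 4.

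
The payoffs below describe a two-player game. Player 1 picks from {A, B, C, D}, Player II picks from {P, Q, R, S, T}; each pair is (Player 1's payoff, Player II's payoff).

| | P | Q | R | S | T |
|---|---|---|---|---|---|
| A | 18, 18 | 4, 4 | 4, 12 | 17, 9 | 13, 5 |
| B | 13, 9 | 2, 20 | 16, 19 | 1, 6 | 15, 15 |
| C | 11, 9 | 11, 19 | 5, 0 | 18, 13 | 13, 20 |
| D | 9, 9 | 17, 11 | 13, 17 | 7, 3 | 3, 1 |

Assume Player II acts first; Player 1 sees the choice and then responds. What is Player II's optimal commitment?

Backward induction with Player II moving first.
- P: BR = A, leader payoff 18.
- Q: BR = D, leader payoff 11.
- R: BR = B, leader payoff 19.
- S: BR = C, leader payoff 13.
- T: BR = B, leader payoff 15.
Player II's induced payoffs are 18, 11, 19, 13, 15, so Player II commits to R. Subgame-perfect outcome: (B, R) with payoffs (16, 19).

R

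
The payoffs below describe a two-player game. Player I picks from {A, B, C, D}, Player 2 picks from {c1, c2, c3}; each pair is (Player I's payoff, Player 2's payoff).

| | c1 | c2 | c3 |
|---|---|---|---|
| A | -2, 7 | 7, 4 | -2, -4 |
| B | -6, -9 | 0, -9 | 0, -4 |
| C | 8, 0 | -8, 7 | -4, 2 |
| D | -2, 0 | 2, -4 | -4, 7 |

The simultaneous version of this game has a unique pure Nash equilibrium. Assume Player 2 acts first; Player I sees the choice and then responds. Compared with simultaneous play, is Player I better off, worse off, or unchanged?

Backward induction with Player 2 moving first.
- c1: BR = C, leader payoff 0.
- c2: BR = A, leader payoff 4.
- c3: BR = B, leader payoff -4.
Player 2's induced payoffs are 0, 4, -4, so Player 2 commits to c2. Subgame-perfect outcome: (A, c2) with payoffs (7, 4).
Under simultaneous play:
Player I's best replies: c1→C; c2→A; c3→B.
Player 2's best replies: A→c1; B→c3; C→c2; D→c3.
The unique mutual best reply is (B, c3), giving (0, -4).
Player I earns 7 sequentially versus 0 at the Nash outcome: better off.

better off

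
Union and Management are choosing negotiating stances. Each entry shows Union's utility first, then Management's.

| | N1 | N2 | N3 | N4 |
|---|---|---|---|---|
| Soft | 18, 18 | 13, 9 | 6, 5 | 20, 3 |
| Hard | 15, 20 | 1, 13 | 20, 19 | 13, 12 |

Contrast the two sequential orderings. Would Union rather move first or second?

second

If Union leads: Management's best replies are Soft→N1, Hard→N1; Union's induced payoffs 18, 15; outcome (Soft, N1), payoffs (18, 18).
If Management leads: Union's best replies are N1→Soft, N2→Soft, N3→Hard, N4→Soft; Management's induced payoffs 18, 9, 19, 3; outcome (Hard, N3), payoffs (20, 19).
Union gets 18 moving first and 20 moving second, so Union prefers to move second.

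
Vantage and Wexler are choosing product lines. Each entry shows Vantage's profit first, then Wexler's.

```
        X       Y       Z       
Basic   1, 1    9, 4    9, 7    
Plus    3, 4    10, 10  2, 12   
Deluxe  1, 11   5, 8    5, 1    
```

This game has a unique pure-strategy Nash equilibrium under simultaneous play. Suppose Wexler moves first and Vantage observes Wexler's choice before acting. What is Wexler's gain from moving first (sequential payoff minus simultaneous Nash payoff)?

3

Backward induction with Wexler moving first.
- X → Vantage plays Plus (best of 1, 3, 1); Wexler gets 4.
- Y → Vantage plays Plus (best of 9, 10, 5); Wexler gets 10.
- Z → Vantage plays Basic (best of 9, 2, 5); Wexler gets 7.
Among 4, 10, 7, the best is 10 at Y. Subgame-perfect outcome: (Plus, Y) with payoffs (10, 10).
Under simultaneous play:
Vantage's best replies: X→Plus; Y→Plus; Z→Basic.
Wexler's best replies: Basic→Z; Plus→Z; Deluxe→X.
The unique mutual best reply is (Basic, Z), giving (9, 7).
Wexler's commitment gain: 10 − 7 = 3.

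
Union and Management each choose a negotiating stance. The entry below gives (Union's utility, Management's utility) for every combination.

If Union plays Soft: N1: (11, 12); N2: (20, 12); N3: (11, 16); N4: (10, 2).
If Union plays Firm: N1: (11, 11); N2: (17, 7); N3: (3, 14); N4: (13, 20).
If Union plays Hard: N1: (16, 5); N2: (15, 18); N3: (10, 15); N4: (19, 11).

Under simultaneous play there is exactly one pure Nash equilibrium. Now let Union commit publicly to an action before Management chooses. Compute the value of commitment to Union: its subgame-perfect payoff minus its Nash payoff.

4

Solve by backward induction (Union leads).
- Soft: Management compares 12, 12, 16, 2 and picks N3; Union would get 11.
- Firm: Management compares 11, 7, 14, 20 and picks N4; Union would get 13.
- Hard: Management compares 5, 18, 15, 11 and picks N2; Union would get 15.
Maximizing over 11, 13, 15, Union chooses Hard. Subgame-perfect outcome: (Hard, N2) with payoffs (15, 18).
Under simultaneous play:
Union's best replies: N1→Hard; N2→Soft; N3→Soft; N4→Hard.
Management's best replies: Soft→N3; Firm→N4; Hard→N2.
Only (Soft, N3) has each player best-responding; Nash payoffs (11, 16).
Union's commitment gain: 15 − 11 = 4.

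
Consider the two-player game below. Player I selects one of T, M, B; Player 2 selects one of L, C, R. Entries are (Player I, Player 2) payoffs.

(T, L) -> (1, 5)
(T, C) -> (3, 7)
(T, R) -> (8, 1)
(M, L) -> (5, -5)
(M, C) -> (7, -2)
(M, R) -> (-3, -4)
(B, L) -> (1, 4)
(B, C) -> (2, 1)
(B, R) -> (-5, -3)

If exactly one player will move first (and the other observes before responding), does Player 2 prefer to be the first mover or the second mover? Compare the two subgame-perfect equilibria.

If Player I leads: Player 2's best replies are T→C, M→C, B→L; Player I's induced payoffs 3, 7, 1; outcome (M, C), payoffs (7, -2).
If Player 2 leads: Player I's best replies are L→M, C→M, R→T; Player 2's induced payoffs -5, -2, 1; outcome (T, R), payoffs (8, 1).
Player 2 gets 1 moving first and -2 moving second, so Player 2 prefers to move first.

first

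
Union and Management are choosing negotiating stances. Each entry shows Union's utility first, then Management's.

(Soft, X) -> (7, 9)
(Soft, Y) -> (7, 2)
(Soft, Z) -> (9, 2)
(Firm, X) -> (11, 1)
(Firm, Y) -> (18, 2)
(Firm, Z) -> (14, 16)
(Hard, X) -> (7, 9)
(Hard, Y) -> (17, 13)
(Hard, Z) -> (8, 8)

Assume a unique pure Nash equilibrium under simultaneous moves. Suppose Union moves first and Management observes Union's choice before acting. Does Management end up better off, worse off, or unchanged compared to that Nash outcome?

Work backward from Management's decision.
- Soft: BR = X, leader payoff 7.
- Firm: BR = Z, leader payoff 14.
- Hard: BR = Y, leader payoff 17.
Maximizing over 7, 14, 17, Union chooses Hard. Subgame-perfect outcome: (Hard, Y) with payoffs (17, 13).
Under simultaneous play:
Union's best replies: X→Firm; Y→Firm; Z→Firm.
Management's best replies: Soft→X; Firm→Z; Hard→Y.
Only (Firm, Z) has each player best-responding; Nash payoffs (14, 16).
Management earns 13 sequentially versus 16 at the Nash outcome: worse off.

worse off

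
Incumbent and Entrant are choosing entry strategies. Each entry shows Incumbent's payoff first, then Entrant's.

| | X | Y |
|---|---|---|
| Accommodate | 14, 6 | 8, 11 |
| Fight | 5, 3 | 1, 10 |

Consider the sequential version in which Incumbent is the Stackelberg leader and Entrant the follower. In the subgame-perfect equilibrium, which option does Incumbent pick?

Solve by backward induction (Incumbent leads).
- Accommodate: BR = Y, leader payoff 8.
- Fight: BR = Y, leader payoff 1.
Among 8, 1, the best is 8 at Accommodate. Subgame-perfect outcome: (Accommodate, Y) with payoffs (8, 11).

Accommodate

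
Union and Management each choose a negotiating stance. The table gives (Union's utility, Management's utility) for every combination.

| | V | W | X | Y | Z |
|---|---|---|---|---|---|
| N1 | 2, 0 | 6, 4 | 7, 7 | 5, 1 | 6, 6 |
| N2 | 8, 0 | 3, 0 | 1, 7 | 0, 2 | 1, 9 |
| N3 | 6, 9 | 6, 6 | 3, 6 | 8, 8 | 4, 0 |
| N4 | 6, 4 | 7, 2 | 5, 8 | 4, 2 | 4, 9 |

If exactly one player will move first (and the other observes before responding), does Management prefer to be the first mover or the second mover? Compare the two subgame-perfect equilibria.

If Union leads: Management's best replies are N1→X, N2→Z, N3→V, N4→Z; Union's induced payoffs 7, 1, 6, 4; outcome (N1, X), payoffs (7, 7).
If Management leads: Union's best replies are V→N2, W→N4, X→N1, Y→N3, Z→N1; Management's induced payoffs 0, 2, 7, 8, 6; outcome (N3, Y), payoffs (8, 8).
Management gets 8 moving first and 7 moving second, so Management prefers to move first.

first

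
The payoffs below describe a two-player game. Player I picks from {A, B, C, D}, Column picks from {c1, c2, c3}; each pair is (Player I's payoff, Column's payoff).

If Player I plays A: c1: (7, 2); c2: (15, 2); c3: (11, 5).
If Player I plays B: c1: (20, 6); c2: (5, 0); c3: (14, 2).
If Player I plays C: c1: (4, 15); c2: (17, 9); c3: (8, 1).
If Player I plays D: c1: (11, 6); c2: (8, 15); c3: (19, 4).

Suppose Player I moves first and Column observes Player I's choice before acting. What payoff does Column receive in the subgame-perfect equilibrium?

6

Backward induction with Player I moving first.
- A → Column plays c3 (best of 2, 2, 5); Player I gets 11.
- B → Column plays c1 (best of 6, 0, 2); Player I gets 20.
- C → Column plays c1 (best of 15, 9, 1); Player I gets 4.
- D → Column plays c2 (best of 6, 15, 4); Player I gets 8.
Among 11, 20, 4, 8, the best is 20 at B. Subgame-perfect outcome: (B, c1) with payoffs (20, 6).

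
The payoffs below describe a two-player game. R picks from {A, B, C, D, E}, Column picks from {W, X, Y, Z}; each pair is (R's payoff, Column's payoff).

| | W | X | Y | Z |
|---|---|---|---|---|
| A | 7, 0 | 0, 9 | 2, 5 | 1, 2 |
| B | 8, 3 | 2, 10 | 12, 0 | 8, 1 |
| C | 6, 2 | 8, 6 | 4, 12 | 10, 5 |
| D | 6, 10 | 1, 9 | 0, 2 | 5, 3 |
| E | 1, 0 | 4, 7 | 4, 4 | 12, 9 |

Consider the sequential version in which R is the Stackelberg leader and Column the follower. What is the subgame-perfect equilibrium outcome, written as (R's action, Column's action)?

Backward induction with R moving first.
- A: BR = X, leader payoff 0.
- B: BR = X, leader payoff 2.
- C: BR = Y, leader payoff 4.
- D: BR = W, leader payoff 6.
- E: BR = Z, leader payoff 12.
Among 0, 2, 4, 6, 12, the best is 12 at E. Subgame-perfect outcome: (E, Z) with payoffs (12, 9).

(E, Z)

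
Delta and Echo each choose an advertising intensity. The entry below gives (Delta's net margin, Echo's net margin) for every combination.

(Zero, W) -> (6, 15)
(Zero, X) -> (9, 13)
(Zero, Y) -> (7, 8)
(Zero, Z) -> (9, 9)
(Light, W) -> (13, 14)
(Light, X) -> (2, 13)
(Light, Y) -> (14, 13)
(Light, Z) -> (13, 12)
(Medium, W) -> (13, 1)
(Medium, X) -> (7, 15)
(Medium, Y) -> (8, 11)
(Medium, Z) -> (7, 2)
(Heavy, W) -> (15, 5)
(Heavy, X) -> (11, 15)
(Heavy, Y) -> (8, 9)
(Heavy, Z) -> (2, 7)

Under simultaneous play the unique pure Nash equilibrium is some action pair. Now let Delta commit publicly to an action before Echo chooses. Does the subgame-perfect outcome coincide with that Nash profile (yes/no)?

Echo best-responds to each possible Delta move:
- Zero: BR = W, leader payoff 6.
- Light: BR = W, leader payoff 13.
- Medium: BR = X, leader payoff 7.
- Heavy: BR = X, leader payoff 11.
Among 6, 13, 7, 11, the best is 13 at Light. Subgame-perfect outcome: (Light, W) with payoffs (13, 14).
Under simultaneous play:
Delta's best replies: W→Heavy; X→Heavy; Y→Light; Z→Light.
Echo's best replies: Zero→W; Light→W; Medium→X; Heavy→X.
Only (Heavy, X) has each player best-responding; Nash payoffs (11, 15).
Sequential outcome (Light, W) differs from the Nash profile (Heavy, X).

no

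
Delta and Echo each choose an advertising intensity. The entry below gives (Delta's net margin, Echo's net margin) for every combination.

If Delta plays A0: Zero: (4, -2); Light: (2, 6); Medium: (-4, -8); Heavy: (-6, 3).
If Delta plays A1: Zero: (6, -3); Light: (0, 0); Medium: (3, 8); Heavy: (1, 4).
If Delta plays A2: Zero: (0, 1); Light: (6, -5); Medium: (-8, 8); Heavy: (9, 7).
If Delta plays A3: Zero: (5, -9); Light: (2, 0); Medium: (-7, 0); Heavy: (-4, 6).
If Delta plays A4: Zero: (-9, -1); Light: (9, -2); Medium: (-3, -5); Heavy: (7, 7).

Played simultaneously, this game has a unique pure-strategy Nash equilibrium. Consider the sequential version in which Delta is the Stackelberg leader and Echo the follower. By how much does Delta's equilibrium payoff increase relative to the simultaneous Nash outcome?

4

Backward induction with Delta moving first.
- A0: BR = Light, leader payoff 2.
- A1: BR = Medium, leader payoff 3.
- A2: BR = Medium, leader payoff -8.
- A3: BR = Heavy, leader payoff -4.
- A4: BR = Heavy, leader payoff 7.
Among 2, 3, -8, -4, 7, the best is 7 at A4. Subgame-perfect outcome: (A4, Heavy) with payoffs (7, 7).
For the simultaneous game, intersect best replies.
Delta's best replies: Zero→A1; Light→A4; Medium→A1; Heavy→A2.
Echo's best replies: A0→Light; A1→Medium; A2→Medium; A3→Heavy; A4→Heavy.
Only (A1, Medium) has each player best-responding; Nash payoffs (3, 8).
Delta's commitment gain: 7 − 3 = 4.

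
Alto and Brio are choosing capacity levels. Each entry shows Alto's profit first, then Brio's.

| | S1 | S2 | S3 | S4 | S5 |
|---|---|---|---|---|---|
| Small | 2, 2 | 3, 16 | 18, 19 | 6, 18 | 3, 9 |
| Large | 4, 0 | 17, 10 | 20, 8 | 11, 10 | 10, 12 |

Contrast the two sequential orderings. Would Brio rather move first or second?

second

If Alto leads: Brio's best replies are Small→S3, Large→S5; Alto's induced payoffs 18, 10; outcome (Small, S3), payoffs (18, 19).
If Brio leads: Alto's best replies are S1→Large, S2→Large, S3→Large, S4→Large, S5→Large; Brio's induced payoffs 0, 10, 8, 10, 12; outcome (Large, S5), payoffs (10, 12).
Brio gets 12 moving first and 19 moving second, so Brio prefers to move second.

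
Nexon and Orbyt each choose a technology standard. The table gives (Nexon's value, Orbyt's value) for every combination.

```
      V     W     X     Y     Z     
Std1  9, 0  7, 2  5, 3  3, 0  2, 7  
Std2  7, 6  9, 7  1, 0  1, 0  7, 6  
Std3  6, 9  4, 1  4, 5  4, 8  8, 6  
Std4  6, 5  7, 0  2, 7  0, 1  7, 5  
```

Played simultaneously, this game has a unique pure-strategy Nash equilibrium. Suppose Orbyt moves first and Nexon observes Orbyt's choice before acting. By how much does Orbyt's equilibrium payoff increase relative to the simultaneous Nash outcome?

1

Work backward from Nexon's decision.
- V → Nexon plays Std1 (best of 9, 7, 6, 6); Orbyt gets 0.
- W → Nexon plays Std2 (best of 7, 9, 4, 7); Orbyt gets 7.
- X → Nexon plays Std1 (best of 5, 1, 4, 2); Orbyt gets 3.
- Y → Nexon plays Std3 (best of 3, 1, 4, 0); Orbyt gets 8.
- Z → Nexon plays Std3 (best of 2, 7, 8, 7); Orbyt gets 6.
Maximizing over 0, 7, 3, 8, 6, Orbyt chooses Y. Subgame-perfect outcome: (Std3, Y) with payoffs (4, 8).
For the simultaneous game, intersect best replies.
Nexon's best replies: V→Std1; W→Std2; X→Std1; Y→Std3; Z→Std3.
Orbyt's best replies: Std1→Z; Std2→W; Std3→V; Std4→X.
Only (Std2, W) has each player best-responding; Nash payoffs (9, 7).
Orbyt's commitment gain: 8 − 7 = 1.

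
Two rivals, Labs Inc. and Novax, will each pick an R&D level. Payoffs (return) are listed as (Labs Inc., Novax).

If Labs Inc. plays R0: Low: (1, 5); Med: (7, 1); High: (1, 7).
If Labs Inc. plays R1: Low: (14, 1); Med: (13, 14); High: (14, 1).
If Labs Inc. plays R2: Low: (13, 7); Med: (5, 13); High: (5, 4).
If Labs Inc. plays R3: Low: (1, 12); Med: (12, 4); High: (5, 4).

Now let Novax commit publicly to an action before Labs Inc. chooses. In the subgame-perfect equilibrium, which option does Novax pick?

Backward induction with Novax moving first.
- Low: BR = R1, leader payoff 1.
- Med: BR = R1, leader payoff 14.
- High: BR = R1, leader payoff 1.
Maximizing over 1, 14, 1, Novax chooses Med. Subgame-perfect outcome: (R1, Med) with payoffs (13, 14).

Med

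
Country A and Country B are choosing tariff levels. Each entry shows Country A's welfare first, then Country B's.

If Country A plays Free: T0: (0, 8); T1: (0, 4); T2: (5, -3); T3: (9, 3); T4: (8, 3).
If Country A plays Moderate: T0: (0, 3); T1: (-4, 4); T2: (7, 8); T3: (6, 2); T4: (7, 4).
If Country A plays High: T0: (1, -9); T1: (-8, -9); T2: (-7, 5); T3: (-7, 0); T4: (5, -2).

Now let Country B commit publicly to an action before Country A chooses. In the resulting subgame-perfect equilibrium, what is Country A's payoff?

Work backward from Country A's decision.
- T0 → Country A plays High (best of 0, 0, 1); Country B gets -9.
- T1 → Country A plays Free (best of 0, -4, -8); Country B gets 4.
- T2 → Country A plays Moderate (best of 5, 7, -7); Country B gets 8.
- T3 → Country A plays Free (best of 9, 6, -7); Country B gets 3.
- T4 → Country A plays Free (best of 8, 7, 5); Country B gets 3.
Country B's induced payoffs are -9, 4, 8, 3, 3, so Country B commits to T2. Subgame-perfect outcome: (Moderate, T2) with payoffs (7, 8).

7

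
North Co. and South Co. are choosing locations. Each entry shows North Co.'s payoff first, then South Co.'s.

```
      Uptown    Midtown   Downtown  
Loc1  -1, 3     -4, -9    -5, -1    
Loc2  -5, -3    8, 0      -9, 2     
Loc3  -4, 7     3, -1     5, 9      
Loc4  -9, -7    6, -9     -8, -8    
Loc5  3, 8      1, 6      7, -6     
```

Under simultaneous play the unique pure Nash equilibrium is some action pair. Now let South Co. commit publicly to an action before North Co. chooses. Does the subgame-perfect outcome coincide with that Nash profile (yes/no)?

yes

Solve by backward induction (South Co. leads).
- Uptown: BR = Loc5, leader payoff 8.
- Midtown: BR = Loc2, leader payoff 0.
- Downtown: BR = Loc5, leader payoff -6.
Maximizing over 8, 0, -6, South Co. chooses Uptown. Subgame-perfect outcome: (Loc5, Uptown) with payoffs (3, 8).
Under simultaneous play:
North Co.'s best replies: Uptown→Loc5; Midtown→Loc2; Downtown→Loc5.
South Co.'s best replies: Loc1→Uptown; Loc2→Downtown; Loc3→Downtown; Loc4→Uptown; Loc5→Uptown.
Only (Loc5, Uptown) has each player best-responding; Nash payoffs (3, 8).
Sequential outcome (Loc5, Uptown) coincides with the Nash profile (Loc5, Uptown).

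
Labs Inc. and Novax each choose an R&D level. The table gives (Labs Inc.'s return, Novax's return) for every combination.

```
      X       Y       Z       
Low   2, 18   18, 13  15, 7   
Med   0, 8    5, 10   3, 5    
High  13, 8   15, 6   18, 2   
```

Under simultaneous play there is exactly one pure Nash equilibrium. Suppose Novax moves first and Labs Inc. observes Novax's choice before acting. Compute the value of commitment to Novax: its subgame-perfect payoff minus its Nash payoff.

5

Solve by backward induction (Novax leads).
- X → Labs Inc. plays High (best of 2, 0, 13); Novax gets 8.
- Y → Labs Inc. plays Low (best of 18, 5, 15); Novax gets 13.
- Z → Labs Inc. plays High (best of 15, 3, 18); Novax gets 2.
Among 8, 13, 2, the best is 13 at Y. Subgame-perfect outcome: (Low, Y) with payoffs (18, 13).
For the simultaneous game, intersect best replies.
Labs Inc.'s best replies: X→High; Y→Low; Z→High.
Novax's best replies: Low→X; Med→Y; High→X.
Only (High, X) has each player best-responding; Nash payoffs (13, 8).
Novax's commitment gain: 13 − 8 = 5.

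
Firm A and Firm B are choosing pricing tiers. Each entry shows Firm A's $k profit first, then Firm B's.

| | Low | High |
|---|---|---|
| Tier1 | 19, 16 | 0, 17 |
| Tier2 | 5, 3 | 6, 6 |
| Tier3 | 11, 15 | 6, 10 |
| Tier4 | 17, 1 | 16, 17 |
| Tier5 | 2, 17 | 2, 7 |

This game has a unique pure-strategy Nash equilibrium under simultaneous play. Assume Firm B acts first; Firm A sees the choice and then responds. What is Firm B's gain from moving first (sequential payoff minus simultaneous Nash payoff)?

0

Solve by backward induction (Firm B leads).
- Low: Firm A compares 19, 5, 11, 17, 2 and picks Tier1; Firm B would get 16.
- High: Firm A compares 0, 6, 6, 16, 2 and picks Tier4; Firm B would get 17.
Firm B's induced payoffs are 16, 17, so Firm B commits to High. Subgame-perfect outcome: (Tier4, High) with payoffs (16, 17).
Now find the simultaneous Nash equilibrium.
Firm A's best replies: Low→Tier1; High→Tier4.
Firm B's best replies: Tier1→High; Tier2→High; Tier3→Low; Tier4→High; Tier5→Low.
Only (Tier4, High) has each player best-responding; Nash payoffs (16, 17).
Firm B's commitment gain: 17 − 17 = 0.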